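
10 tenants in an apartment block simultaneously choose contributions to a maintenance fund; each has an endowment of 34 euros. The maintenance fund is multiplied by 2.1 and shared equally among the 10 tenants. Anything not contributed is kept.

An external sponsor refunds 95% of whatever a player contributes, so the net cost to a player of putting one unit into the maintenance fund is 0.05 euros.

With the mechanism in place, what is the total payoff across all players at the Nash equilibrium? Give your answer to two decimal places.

Under the mechanism each unit contributed yields (2.1/10) / 0.05 = 4.2000 back to its contributor per unit of net cost, which exceeds 1, making full contribution the dominant choice for everyone.
So the Nash equilibrium is full contribution by all 10; the group earns 10 × (34 × 0.95 + 2.1 × 34) = 1037.00.

1037.00 euros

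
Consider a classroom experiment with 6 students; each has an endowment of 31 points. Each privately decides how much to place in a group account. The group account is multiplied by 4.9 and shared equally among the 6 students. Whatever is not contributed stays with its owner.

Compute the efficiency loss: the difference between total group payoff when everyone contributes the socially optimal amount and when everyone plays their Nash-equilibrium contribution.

725.40 points

Each contributed unit returns 4.9/6 = 0.8167 to its contributor — below 1 — so contributing 0 is dominant for every player. At the Nash equilibrium everyone keeps their 31, and the group total is 6 × 31 = 186.
Each contributed unit returns 4.900 to the group as a whole (0.8167 to each of 6 players), which exceeds 1, so the social optimum is full contribution: group total = 4.900 × 186 = 911.40.
Efficiency loss = 911.40 − 186 = 725.40.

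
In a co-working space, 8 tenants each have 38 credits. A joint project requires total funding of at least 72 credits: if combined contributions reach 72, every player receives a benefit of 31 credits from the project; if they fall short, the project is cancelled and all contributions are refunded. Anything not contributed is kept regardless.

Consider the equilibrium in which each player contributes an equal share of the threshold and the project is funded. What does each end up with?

60 credits

Equal share of the threshold: 72/8 = 9.
At this profile no one gains by cutting their contribution: any cut drops the total below 72, the project is cancelled, contributions are refunded, and the deviator ends with 38, which is less than 38 − 9 + 31 = 60. Contributing more than 9 just wastes the excess. So contributing exactly 9 is a best response.
Each player's payoff: 38 − 9 + 31 = 60.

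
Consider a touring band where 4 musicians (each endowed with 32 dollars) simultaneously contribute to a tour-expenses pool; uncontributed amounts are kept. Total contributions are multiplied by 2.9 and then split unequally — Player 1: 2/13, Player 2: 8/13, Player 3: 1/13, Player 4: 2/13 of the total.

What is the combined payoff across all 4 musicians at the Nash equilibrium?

Each unit j contributes comes back to j as 2.9 × (j's share), so j prefers to contribute only if that share exceeds 1/2.9 = 0.3448; otherwise keeping the unit dominates.
Only Player 2 (8/13) clears that bar, contributing 32; the remaining 3 contribute 0. Total contributed: 32.
The tour-expenses pool pays out 2.9 × 32 = 92.80 in total (split across the unequal shares, but the aggregate is all that matters for the group sum).
The 3 free-riders keep 32 each, adding 96. Group total = 96 + 92.80 = 188.80.

188.80 dollars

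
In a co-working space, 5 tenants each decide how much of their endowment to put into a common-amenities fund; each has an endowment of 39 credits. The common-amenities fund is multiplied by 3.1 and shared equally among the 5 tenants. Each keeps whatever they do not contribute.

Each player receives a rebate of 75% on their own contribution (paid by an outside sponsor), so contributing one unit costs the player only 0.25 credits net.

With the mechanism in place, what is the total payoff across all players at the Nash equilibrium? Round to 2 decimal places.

750.75 credits

The effective private return per unit is now (3.1/5) / 0.25 = 2.4800 > 1, so every player's dominant strategy flips to full contribution.
So the Nash equilibrium is full contribution by all 5; the group earns 5 × (39 × 0.75 + 3.1 × 39) = 750.75.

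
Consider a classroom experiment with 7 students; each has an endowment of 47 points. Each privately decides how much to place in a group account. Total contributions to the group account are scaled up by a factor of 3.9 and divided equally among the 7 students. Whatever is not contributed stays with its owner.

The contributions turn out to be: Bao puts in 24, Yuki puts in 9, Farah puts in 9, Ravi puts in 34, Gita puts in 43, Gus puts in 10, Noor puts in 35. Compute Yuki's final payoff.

129.37 points

Total contributed: 24 + 9 + 9 + 34 + 43 + 10 + 35 = 164.
Each receives 3.9 × 164 / 7 = 91.37 from the group account.
Yuki keeps 47 − 9 = 38, so Yuki's payoff is 38 + 91.37 = 129.37.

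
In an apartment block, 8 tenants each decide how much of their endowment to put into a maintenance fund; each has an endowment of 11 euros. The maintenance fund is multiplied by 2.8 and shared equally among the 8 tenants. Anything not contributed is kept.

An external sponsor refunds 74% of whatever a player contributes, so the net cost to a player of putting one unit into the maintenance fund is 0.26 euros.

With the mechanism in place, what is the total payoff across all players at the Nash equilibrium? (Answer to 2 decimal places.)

311.52 euros

Under the mechanism each unit contributed yields (2.8/8) / 0.26 = 1.3462 back to its contributor per unit of net cost, which exceeds 1, making full contribution the dominant choice for everyone.
At the Nash equilibrium everyone contributes 11. Group total payoff = 8 × (11 × 0.74 + 2.8 × 11) = 311.52.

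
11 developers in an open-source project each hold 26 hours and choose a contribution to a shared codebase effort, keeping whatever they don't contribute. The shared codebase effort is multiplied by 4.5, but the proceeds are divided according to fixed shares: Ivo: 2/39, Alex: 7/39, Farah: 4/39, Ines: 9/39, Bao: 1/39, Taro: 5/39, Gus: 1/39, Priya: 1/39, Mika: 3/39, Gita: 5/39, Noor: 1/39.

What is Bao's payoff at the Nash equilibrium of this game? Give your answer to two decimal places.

29.00 hours

Each unit j contributes comes back to j as 4.5 × (j's share), so j prefers to contribute only if that share exceeds 1/4.5 = 0.2222; otherwise keeping the unit dominates.
Ines alone (share 9/39) is above the threshold, contributing 26; the remaining 10 contribute 0. Total contributed: 26.
Bao keeps 26 and receives 4.5 × 26 × 1/39 = 3.00 from the shared codebase effort, for a payoff of 29.00.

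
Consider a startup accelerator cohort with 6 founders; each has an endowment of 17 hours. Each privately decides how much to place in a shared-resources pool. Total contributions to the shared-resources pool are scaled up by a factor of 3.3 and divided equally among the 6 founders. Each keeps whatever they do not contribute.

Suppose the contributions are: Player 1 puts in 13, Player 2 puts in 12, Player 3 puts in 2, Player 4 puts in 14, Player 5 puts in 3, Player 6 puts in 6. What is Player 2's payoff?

Total contributed: 13 + 12 + 2 + 14 + 3 + 6 = 50.
Each receives 3.3 × 50 / 6 = 27.50 from the shared-resources pool.
Player 2 keeps 17 − 12 = 5, so Player 2's payoff is 5 + 27.50 = 32.50.

32.50 hours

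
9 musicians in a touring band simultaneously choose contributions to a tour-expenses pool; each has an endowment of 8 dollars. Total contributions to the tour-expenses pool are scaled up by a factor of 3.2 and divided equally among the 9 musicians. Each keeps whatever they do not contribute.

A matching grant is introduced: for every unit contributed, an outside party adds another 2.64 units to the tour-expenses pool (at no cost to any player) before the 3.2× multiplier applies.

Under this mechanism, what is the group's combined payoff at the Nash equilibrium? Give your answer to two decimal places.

838.66 dollars

The effective private return per unit is now 3.2 × 3.64 / 9 = 1.2942 > 1, so every player's dominant strategy flips to full contribution.
So the Nash equilibrium is full contribution by all 9; the group earns 3.2 × 3.64 × 72 = 838.66.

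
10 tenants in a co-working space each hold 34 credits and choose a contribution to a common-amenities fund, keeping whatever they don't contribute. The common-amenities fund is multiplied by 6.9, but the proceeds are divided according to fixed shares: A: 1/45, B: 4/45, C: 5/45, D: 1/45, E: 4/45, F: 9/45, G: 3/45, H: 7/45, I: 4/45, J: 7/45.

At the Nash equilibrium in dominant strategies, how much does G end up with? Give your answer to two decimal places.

A player with share s gets back 6.9·s per unit contributed, so full contribution is dominant for anyone with s > 1/6.9 = 0.1449 and zero contribution is dominant for anyone below.
The shares above 0.1449 belong to F, H and J, contributing 34 each; the remaining 7 contribute 0. Total contributed: 102.
G keeps 34 and receives 6.9 × 102 × 3/45 = 46.92 from the common-amenities fund, for a payoff of 80.92.

80.92 credits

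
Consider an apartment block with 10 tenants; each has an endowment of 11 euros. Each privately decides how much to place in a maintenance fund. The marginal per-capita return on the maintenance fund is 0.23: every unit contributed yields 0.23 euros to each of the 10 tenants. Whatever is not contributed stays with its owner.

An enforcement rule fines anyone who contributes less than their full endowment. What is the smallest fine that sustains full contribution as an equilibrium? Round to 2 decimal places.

Given the others contribute fully, the best deviation is to contribute 0 (any partial contribution still incurs the fine and gives up units whose private return 0.23 is below 1).
Deviating from 11 to 0 saves 11 euros but forfeits the deviator's share of the drop in the maintenance fund: 0.23 × 11 = 2.53.
So the deviation gain is 11 − 2.53 = 8.47, and the fine must be at least 8.47 euros to wipe it out.

8.47 euros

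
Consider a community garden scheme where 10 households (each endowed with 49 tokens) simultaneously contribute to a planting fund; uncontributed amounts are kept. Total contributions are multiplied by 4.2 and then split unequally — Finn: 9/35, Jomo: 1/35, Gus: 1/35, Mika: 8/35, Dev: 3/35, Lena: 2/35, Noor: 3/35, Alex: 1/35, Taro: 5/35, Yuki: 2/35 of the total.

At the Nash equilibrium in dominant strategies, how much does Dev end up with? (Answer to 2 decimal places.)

Player j's private return per contributed unit is 4.2 × (j's share). Contributing is weakly dominant for j when that share is at least 1/4.2 = 0.2381, and contributing 0 is dominant otherwise.
The only share above 0.2381 is Finn's 9/35, contributing 49; the remaining 9 contribute 0. Total contributed: 49.
Dev keeps 49 and receives 4.2 × 49 × 3/35 = 17.64 from the planting fund, for a payoff of 66.64.

66.64 tokens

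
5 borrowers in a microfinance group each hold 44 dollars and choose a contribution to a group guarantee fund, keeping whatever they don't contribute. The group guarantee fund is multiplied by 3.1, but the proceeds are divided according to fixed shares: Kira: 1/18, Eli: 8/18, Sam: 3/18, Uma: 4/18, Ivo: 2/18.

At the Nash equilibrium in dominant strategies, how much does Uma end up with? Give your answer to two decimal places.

74.31 dollars

Player j's private return per contributed unit is 3.1 × (j's share). Contributing is weakly dominant for j when that share is at least 1/3.1 = 0.3226, and contributing 0 is dominant otherwise.
The only share above 0.3226 is Eli's 8/18, contributing 44; the remaining 4 contribute 0. Total contributed: 44.
Uma keeps 44 and receives 3.1 × 44 × 4/18 = 30.31 from the group guarantee fund, for a payoff of 74.31.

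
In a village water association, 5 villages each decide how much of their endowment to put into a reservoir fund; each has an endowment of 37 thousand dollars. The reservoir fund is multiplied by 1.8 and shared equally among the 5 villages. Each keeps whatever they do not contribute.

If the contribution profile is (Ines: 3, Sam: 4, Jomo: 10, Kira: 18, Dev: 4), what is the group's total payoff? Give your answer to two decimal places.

216.20 thousand dollars

Total contributed: 3 + 4 + 10 + 18 + 4 = 39; total kept: 5 × 37 − 39 = 146.
The reservoir fund pays out 1.8 × 39 = 70.20 in aggregate.
Group total = 146 + 70.20 = 216.20.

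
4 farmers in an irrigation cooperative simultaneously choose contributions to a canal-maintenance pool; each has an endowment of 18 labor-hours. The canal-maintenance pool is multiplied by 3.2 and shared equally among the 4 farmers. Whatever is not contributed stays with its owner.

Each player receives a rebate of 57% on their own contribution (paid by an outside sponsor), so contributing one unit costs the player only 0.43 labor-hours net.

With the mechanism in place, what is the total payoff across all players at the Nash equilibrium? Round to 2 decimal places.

Under the mechanism each unit contributed yields (3.2/4) / 0.43 = 1.8605 back to its contributor per unit of net cost, which exceeds 1, making full contribution the dominant choice for everyone.
So the Nash equilibrium is full contribution by all 4; the group earns 4 × (18 × 0.57 + 3.2 × 18) = 271.44.

271.44 labor-hours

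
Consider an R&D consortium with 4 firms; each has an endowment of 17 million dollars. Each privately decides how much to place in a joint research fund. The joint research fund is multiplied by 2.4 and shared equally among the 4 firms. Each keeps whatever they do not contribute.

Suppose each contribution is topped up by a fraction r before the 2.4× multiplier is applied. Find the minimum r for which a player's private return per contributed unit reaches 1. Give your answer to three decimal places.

With matching at rate r, one contributed unit becomes (1 + r) in the joint research fund and returns 2.4 × (1 + r) / 4 to the contributor.
Setting this equal to 1: 1 + r = 4/2.4 = 1.6667.
So the minimum matching rate is r = 1.6667 − 1 = 0.667.

0.667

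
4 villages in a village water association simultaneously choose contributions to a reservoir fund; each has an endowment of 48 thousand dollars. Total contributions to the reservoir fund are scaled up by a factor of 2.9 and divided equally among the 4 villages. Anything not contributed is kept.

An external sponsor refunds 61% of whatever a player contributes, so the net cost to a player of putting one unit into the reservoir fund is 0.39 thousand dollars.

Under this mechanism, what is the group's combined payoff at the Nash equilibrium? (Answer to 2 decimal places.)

673.92 thousand dollars

With the mechanism, a contributed unit returns (2.9/4) / 0.39 = 1.8590 per unit of net cost to the contributor — now above 1 — so contributing fully is weakly dominant for every player.
So the Nash equilibrium is full contribution by all 4; the group earns 4 × (48 × 0.61 + 2.9 × 48) = 673.92.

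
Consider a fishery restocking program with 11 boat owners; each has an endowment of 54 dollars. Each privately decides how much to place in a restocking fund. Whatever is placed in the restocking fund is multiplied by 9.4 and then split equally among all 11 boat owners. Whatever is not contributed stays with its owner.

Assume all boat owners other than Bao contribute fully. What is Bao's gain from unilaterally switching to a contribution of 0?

7.85 dollars

Switching from a contribution of 54 to 0 lets Bao keep an extra 54 dollars, but lowers the restocking fund by 54, which costs Bao their own share of that drop: 9.4/11 × 54 = 46.15.
Net gain = 54 − 46.15 = 7.85. The private return per contributed unit (0.8545) is below 1, so free-riding is indeed the best response regardless of what the others do.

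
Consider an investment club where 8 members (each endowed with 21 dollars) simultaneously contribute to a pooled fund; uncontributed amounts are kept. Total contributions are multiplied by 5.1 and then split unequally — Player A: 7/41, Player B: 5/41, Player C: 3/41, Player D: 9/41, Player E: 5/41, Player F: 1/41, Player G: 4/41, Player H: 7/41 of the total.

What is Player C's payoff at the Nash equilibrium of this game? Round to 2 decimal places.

Each unit j contributes comes back to j as 5.1 × (j's share), so j prefers to contribute only if that share exceeds 1/5.1 = 0.1961; otherwise keeping the unit dominates.
The only share above 0.1961 is Player D's 9/41, contributing 21; the remaining 7 contribute 0. Total contributed: 21.
Player C keeps 21 and receives 5.1 × 21 × 3/41 = 7.84 from the pooled fund, for a payoff of 28.84.

28.84 dollars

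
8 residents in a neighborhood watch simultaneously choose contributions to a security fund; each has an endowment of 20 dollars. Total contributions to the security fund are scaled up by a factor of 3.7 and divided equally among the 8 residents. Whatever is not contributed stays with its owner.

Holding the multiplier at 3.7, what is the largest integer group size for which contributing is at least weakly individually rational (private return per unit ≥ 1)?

Private return per unit is 3.7/(group size), which is ≥ 1 whenever the group size is ≤ 3.7.
The largest such integer is 3.

3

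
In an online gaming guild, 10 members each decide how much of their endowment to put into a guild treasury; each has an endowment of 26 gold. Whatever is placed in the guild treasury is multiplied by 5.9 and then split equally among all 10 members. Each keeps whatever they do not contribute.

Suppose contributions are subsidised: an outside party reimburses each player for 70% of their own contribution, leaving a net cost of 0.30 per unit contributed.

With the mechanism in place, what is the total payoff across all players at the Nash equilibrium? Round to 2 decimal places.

With the mechanism, a contributed unit returns (5.9/10) / 0.30 = 1.9667 per unit of net cost to the contributor — now above 1 — so contributing fully is weakly dominant for every player.
At the Nash equilibrium everyone contributes 26. Group total payoff = 10 × (26 × 0.70 + 5.9 × 26) = 1716.00.

1716.00 gold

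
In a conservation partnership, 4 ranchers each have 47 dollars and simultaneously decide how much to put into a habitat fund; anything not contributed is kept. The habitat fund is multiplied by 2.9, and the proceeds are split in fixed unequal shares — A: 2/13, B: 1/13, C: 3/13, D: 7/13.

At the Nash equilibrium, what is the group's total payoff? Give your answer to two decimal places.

277.30 dollars

A player with share s gets back 2.9·s per unit contributed, so full contribution is dominant for anyone with s > 1/2.9 = 0.3448 and zero contribution is dominant for anyone below.
Only D (7/13) clears that bar, contributing 47; the remaining 3 contribute 0. Total contributed: 47.
The habitat fund pays out 2.9 × 47 = 136.30 in total (split across the unequal shares, but the aggregate is all that matters for the group sum).
The 3 free-riders keep 47 each, adding 141. Group total = 141 + 136.30 = 277.30.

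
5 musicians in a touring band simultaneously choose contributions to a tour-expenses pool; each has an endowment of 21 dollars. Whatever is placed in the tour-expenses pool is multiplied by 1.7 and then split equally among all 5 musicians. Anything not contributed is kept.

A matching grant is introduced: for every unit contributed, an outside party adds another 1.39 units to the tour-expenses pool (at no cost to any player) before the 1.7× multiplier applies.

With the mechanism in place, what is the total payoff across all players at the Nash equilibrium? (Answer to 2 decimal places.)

With the mechanism, a contributed unit returns 1.7 × 2.39 / 5 = 0.8126 per unit of net cost — still below 1 — so contributing 0 remains dominant for every player.
At the Nash equilibrium no one contributes; group total payoff = 5 × 21 = 105.

105.00 dollars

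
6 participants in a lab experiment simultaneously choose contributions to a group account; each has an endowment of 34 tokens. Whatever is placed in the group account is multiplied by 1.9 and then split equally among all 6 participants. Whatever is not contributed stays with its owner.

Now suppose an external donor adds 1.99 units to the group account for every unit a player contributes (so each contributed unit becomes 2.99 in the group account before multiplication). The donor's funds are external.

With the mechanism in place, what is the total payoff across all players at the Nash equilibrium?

204.00 tokens

Even with the mechanism, each unit contributed returns only 1.9 × 2.99 / 6 = 0.9468 per unit of net cost, so contributing nothing is still dominant.
At the Nash equilibrium no one contributes; group total payoff = 6 × 34 = 204.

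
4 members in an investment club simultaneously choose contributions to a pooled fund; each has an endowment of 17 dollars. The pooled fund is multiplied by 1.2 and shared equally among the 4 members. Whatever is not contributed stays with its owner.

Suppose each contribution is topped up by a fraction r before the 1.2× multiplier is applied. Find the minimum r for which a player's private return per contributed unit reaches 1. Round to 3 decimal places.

With matching at rate r, one contributed unit becomes (1 + r) in the pooled fund and returns 1.2 × (1 + r) / 4 to the contributor.
Setting this equal to 1: 1 + r = 4/1.2 = 3.3333.
So the minimum matching rate is r = 3.3333 − 1 = 2.333.

2.333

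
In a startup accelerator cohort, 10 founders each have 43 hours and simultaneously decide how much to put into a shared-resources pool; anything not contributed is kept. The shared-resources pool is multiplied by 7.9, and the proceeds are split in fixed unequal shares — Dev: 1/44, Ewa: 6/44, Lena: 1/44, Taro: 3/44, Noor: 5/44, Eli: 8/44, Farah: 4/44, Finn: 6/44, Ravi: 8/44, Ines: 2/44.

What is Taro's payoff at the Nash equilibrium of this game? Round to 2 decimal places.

For player j, contributing a unit is worthwhile iff 7.9 × (j's share) ≥ 1, i.e. iff j's share is at least 0.1266.
The shares above 0.1266 belong to Ewa, Eli, Finn and Ravi, contributing 43 each; the remaining 6 contribute 0. Total contributed: 172.
Taro keeps 43 and receives 7.9 × 172 × 3/44 = 92.65 from the shared-resources pool, for a payoff of 135.65.

135.65 hours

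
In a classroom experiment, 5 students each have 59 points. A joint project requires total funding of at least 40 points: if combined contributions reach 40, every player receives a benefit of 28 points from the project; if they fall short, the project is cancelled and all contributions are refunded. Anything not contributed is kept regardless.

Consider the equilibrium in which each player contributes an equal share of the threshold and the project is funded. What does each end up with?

Equal share of the threshold: 40/5 = 8.
At this profile no one gains by cutting their contribution: any cut drops the total below 40, the project is cancelled, contributions are refunded, and the deviator ends with 59, which is less than 59 − 8 + 28 = 79. Contributing more than 8 just wastes the excess. So contributing exactly 8 is a best response.
Each player's payoff: 59 − 8 + 28 = 79.

79 points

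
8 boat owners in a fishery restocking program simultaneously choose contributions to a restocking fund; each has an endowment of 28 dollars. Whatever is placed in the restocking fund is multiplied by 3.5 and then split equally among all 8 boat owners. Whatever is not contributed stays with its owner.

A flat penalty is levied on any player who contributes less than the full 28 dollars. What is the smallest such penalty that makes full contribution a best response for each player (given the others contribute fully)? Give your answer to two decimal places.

Given the others contribute fully, the best deviation is to contribute 0 (any partial contribution still incurs the fine and gives up units whose private return 0.4375 is below 1).
Deviating from 28 to 0 saves 28 dollars but forfeits the deviator's share of the drop in the restocking fund: 3.5/8 × 28 = 12.25.
So the deviation gain is 28 − 12.25 = 15.75, and the fine must be at least 15.75 dollars to wipe it out.

15.75 dollars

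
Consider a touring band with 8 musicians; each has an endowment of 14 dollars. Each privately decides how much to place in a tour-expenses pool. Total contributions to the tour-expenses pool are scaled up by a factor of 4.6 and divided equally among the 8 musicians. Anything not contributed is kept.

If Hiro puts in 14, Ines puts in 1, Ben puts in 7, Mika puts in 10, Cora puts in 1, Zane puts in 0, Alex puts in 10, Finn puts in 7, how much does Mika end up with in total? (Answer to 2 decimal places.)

Total contributed: 14 + 1 + 7 + 10 + 1 + 0 + 10 + 7 = 50.
Each receives 4.6 × 50 / 8 = 28.75 from the tour-expenses pool.
Mika keeps 14 − 10 = 4, so Mika's payoff is 4 + 28.75 = 32.75.

32.75 dollars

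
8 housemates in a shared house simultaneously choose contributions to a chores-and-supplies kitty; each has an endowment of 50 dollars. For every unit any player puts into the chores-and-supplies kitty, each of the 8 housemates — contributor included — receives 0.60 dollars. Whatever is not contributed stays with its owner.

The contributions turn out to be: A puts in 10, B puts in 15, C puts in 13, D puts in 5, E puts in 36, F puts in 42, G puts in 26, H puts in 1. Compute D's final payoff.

Total contributed: 10 + 15 + 13 + 5 + 36 + 42 + 26 + 1 = 148.
Each receives 0.60 × 148 = 88.80 from the chores-and-supplies kitty.
D keeps 50 − 5 = 45, so D's payoff is 45 + 88.80 = 133.80.

133.80 dollars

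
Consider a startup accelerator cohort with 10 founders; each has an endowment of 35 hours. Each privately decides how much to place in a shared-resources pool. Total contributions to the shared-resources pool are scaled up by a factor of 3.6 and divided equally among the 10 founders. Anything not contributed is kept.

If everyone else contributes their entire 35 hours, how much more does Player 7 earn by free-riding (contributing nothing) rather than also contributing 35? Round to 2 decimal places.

22.40 hours

Switching from a contribution of 35 to 0 lets Player 7 keep an extra 35 hours, but lowers the shared-resources pool by 35, which costs Player 7 their own share of that drop: 3.6/10 × 35 = 12.60.
Net gain = 35 − 12.60 = 22.40. The private return per contributed unit (0.3600) is below 1, so free-riding is indeed the best response regardless of what the others do.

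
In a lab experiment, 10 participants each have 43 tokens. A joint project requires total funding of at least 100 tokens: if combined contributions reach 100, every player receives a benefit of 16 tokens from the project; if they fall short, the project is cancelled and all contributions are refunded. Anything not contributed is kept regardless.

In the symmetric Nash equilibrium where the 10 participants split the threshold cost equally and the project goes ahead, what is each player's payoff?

Equal share of the threshold: 100/10 = 10.
At this profile no one gains by cutting their contribution: any cut drops the total below 100, the project is cancelled, contributions are refunded, and the deviator ends with 43, which is less than 43 − 10 + 16 = 49. Contributing more than 10 just wastes the excess. So contributing exactly 10 is a best response.
Each player's payoff: 43 − 10 + 16 = 49.

49 tokens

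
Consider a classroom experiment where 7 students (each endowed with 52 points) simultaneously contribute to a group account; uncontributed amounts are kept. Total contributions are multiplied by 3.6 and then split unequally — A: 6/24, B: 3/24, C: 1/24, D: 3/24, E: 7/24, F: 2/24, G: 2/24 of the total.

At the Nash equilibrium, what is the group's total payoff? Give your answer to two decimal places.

499.20 points

For player j, contributing a unit is worthwhile iff 3.6 × (j's share) ≥ 1, i.e. iff j's share is at least 0.2778.
The only share above 0.2778 is E's 7/24, contributing 52; the remaining 6 contribute 0. Total contributed: 52.
The group account pays out 3.6 × 52 = 187.20 in total (split across the unequal shares, but the aggregate is all that matters for the group sum).
The 6 free-riders keep 52 each, adding 312. Group total = 312 + 187.20 = 499.20.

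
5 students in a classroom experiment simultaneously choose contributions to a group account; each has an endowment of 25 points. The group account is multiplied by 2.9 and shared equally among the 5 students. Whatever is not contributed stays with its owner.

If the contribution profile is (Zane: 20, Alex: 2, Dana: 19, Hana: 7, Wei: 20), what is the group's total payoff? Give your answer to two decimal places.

254.20 points

Total contributed: 20 + 2 + 19 + 7 + 20 = 68; total kept: 5 × 25 − 68 = 57.
The group account pays out 2.9 × 68 = 197.20 in aggregate.
Group total = 57 + 197.20 = 254.20.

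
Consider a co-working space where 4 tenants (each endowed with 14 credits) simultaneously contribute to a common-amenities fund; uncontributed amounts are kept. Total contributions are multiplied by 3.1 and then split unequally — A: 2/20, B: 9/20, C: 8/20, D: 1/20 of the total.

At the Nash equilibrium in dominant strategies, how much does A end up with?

22.68 credits

Each unit j contributes comes back to j as 3.1 × (j's share), so j prefers to contribute only if that share exceeds 1/3.1 = 0.3226; otherwise keeping the unit dominates.
B and C are above the threshold, contributing 14 each; the remaining 2 contribute 0. Total contributed: 28.
A keeps 14 and receives 3.1 × 28 × 2/20 = 8.68 from the common-amenities fund, for a payoff of 22.68.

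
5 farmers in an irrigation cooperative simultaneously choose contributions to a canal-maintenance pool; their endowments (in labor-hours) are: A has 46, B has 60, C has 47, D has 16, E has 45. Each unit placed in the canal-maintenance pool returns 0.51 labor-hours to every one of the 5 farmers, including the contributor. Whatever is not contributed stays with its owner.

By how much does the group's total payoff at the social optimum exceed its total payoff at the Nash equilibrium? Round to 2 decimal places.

The private return per contributed unit is 0.51 < 1 for everyone, so the Nash equilibrium is zero contribution and the group total is Σ E_j = 46 + 60 + 47 + 16 + 45 = 214.
Each contributed unit returns 2.550 to the group, so the social optimum is full contribution by everyone: group total = 2.550 × 214 = 545.70.
Efficiency loss = (2.550 − 1) × 214 = 331.70.

331.70 labor-hours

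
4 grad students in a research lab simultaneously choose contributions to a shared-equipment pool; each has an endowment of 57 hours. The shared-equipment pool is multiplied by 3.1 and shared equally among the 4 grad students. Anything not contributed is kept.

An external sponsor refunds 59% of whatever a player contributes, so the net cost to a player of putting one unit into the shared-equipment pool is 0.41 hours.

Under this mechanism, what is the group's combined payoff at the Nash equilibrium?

841.32 hours

With the mechanism, a contributed unit returns (3.1/4) / 0.41 = 1.8902 per unit of net cost to the contributor — now above 1 — so contributing fully is weakly dominant for every player.
So the Nash equilibrium is full contribution by all 4; the group earns 4 × (57 × 0.59 + 3.1 × 57) = 841.32.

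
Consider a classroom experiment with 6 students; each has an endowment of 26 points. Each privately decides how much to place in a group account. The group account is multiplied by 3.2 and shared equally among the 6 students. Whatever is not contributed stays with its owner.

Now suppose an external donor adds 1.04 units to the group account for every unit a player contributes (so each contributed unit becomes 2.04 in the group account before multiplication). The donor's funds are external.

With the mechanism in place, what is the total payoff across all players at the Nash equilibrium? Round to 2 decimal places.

Under the mechanism each unit contributed yields 3.2 × 2.04 / 6 = 1.0880 back to its contributor per unit of net cost, which exceeds 1, making full contribution the dominant choice for everyone.
At the Nash equilibrium everyone contributes 26. Group total payoff = 3.2 × 2.04 × 156 = 1018.37.

1018.37 points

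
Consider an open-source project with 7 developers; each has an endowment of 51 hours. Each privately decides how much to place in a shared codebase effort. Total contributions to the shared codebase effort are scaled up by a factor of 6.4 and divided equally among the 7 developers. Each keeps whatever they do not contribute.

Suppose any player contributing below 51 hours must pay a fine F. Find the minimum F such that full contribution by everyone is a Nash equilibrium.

4.37 hours

Given the others contribute fully, the best deviation is to contribute 0 (any partial contribution still incurs the fine and gives up units whose private return 0.9143 is below 1).
Deviating from 51 to 0 saves 51 hours but forfeits the deviator's share of the drop in the shared codebase effort: 6.4/7 × 51 = 46.63.
So the deviation gain is 51 − 46.63 = 4.37, and the fine must be at least 4.37 hours to wipe it out.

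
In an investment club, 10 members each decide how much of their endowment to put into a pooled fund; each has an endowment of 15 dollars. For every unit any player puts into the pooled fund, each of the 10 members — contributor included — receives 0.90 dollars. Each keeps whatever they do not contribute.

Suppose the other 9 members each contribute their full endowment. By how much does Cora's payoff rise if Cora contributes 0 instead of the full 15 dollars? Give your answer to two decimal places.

1.50 dollars

Switching from a contribution of 15 to 0 lets Cora keep an extra 15 dollars, but lowers the pooled fund by 15, which costs Cora their own share of that drop: 0.90 × 15 = 13.50.
Net gain = 15 − 13.50 = 1.50. The private return per contributed unit (0.90) is below 1, so free-riding is indeed the best response regardless of what the others do.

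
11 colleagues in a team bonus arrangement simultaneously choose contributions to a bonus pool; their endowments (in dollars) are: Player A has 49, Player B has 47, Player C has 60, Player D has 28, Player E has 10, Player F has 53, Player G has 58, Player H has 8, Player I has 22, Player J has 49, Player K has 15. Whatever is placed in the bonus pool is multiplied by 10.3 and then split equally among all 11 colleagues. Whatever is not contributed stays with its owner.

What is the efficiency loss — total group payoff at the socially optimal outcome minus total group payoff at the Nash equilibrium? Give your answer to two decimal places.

3710.70 dollars

The private return per contributed unit is 10.3/11 = 0.9364 < 1 for every player regardless of endowment, so the Nash equilibrium is zero contribution and the group total is Σ E_j = 49 + 47 + 60 + 28 + 10 + 53 + 58 + 8 + 22 + 49 + 15 = 399.
Each contributed unit returns 10.300 to the group, so the social optimum is full contribution by everyone: group total = 10.300 × 399 = 4109.70.
Efficiency loss = (10.300 − 1) × 399 = 3710.70.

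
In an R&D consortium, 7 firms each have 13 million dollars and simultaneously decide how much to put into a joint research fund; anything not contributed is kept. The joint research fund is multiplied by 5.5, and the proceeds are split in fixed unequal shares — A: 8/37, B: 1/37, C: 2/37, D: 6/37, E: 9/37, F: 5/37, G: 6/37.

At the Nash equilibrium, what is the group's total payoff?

208.00 million dollars

For player j, contributing a unit is worthwhile iff 5.5 × (j's share) ≥ 1, i.e. iff j's share is at least 0.1818.
A and E are above the threshold, contributing 13 each; the remaining 5 contribute 0. Total contributed: 26.
The joint research fund pays out 5.5 × 26 = 143.00 in total (split across the unequal shares, but the aggregate is all that matters for the group sum).
The 5 free-riders keep 13 each, adding 65. Group total = 65 + 143.00 = 208.00.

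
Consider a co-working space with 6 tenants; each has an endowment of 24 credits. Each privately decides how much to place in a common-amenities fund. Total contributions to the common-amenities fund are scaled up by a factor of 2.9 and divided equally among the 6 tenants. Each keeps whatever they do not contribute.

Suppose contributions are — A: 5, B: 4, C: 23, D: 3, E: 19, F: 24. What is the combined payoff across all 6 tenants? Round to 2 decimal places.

Total contributed: 5 + 4 + 23 + 3 + 19 + 24 = 78; total kept: 6 × 24 − 78 = 66.
The common-amenities fund pays out 2.9 × 78 = 226.20 in aggregate.
Group total = 66 + 226.20 = 292.20.

292.20 credits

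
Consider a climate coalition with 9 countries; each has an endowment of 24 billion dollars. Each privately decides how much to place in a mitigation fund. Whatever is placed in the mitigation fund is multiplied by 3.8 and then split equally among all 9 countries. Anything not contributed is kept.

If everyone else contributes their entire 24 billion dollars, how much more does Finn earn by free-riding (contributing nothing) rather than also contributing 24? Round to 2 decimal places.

Switching from a contribution of 24 to 0 lets Finn keep an extra 24 billion dollars, but lowers the mitigation fund by 24, which costs Finn their own share of that drop: 3.8/9 × 24 = 10.13.
Net gain = 24 − 10.13 = 13.87. The private return per contributed unit (0.4222) is below 1, so free-riding is indeed the best response regardless of what the others do.

13.87 billion dollars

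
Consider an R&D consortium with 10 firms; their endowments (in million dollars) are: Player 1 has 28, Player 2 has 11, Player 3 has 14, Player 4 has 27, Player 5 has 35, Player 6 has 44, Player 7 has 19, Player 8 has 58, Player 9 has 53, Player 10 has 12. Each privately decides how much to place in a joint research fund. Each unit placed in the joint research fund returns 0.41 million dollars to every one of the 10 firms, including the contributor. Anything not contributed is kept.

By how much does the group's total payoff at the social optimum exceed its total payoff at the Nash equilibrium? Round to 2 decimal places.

933.10 million dollars

The private return per contributed unit is 0.41 < 1 for everyone, so the Nash equilibrium is zero contribution and the group total is Σ E_j = 28 + 11 + 14 + 27 + 35 + 44 + 19 + 58 + 53 + 12 = 301.
Each contributed unit returns 4.100 to the group, so the social optimum is full contribution by everyone: group total = 4.100 × 301 = 1234.10.
Efficiency loss = (4.100 − 1) × 301 = 933.10.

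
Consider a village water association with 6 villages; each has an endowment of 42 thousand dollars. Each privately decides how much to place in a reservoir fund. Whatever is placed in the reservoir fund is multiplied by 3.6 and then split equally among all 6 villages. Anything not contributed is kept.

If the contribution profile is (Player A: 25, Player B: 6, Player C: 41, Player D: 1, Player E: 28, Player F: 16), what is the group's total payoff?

556.20 thousand dollars

Total contributed: 25 + 6 + 41 + 1 + 28 + 16 = 117; total kept: 6 × 42 − 117 = 135.
The reservoir fund pays out 3.6 × 117 = 421.20 in aggregate.
Group total = 135 + 421.20 = 556.20.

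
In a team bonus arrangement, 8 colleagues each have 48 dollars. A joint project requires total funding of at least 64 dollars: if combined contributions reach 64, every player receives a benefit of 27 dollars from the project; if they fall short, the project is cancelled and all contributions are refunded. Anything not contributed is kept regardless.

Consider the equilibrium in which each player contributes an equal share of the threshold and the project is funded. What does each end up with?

67 dollars

Equal share of the threshold: 64/8 = 8.
At this profile no one gains by cutting their contribution: any cut drops the total below 64, the project is cancelled, contributions are refunded, and the deviator ends with 48, which is less than 48 − 8 + 27 = 67. Contributing more than 8 just wastes the excess. So contributing exactly 8 is a best response.
Each player's payoff: 48 − 8 + 27 = 67.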